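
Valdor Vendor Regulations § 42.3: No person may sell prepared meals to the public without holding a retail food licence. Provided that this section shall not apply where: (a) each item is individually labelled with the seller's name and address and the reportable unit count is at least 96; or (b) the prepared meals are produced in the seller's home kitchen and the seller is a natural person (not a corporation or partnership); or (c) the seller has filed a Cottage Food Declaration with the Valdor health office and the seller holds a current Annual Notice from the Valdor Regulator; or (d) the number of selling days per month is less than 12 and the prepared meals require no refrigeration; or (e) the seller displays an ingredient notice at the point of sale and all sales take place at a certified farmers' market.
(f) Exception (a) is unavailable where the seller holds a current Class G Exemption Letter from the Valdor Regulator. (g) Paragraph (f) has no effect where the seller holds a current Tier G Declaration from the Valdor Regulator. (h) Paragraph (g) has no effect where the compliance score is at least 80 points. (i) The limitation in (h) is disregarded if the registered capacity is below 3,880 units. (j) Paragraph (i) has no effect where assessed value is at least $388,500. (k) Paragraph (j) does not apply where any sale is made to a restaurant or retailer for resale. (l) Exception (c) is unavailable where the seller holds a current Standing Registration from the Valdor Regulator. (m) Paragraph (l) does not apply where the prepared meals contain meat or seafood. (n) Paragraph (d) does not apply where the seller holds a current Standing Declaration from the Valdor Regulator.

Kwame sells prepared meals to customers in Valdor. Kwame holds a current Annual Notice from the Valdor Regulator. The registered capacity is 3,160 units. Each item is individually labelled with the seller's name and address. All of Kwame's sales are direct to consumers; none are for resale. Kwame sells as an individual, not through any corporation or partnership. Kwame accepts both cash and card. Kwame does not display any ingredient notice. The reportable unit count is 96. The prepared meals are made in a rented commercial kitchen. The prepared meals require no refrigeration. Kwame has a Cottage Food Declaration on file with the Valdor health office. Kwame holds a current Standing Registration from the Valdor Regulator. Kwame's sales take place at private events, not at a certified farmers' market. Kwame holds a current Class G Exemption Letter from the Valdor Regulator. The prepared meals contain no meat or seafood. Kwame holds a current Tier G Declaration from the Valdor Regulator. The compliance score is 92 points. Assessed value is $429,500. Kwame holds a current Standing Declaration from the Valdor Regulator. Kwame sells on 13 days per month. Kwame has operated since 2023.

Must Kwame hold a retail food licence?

Exception (a)'s conditions are all satisfied: items are individually labelled; the reportable unit count is 96, meeting the 96 threshold. Turning to paragraphs (f)–(k): (f) is triggered — a current Class G Exemption Letter is held. (g) would limit (f) — a current Tier G Declaration is held — but (h) sets (g) aside: (h) applies — the compliance score is 92 points, meeting the 80 points threshold. (i) is triggered (the registered capacity is 3,160 units, below the 3,880 units limit), but is set aside by (j): (j) applies — assessed value is $429,500, meeting the $388,500 threshold. (k) does not operate here (no sales are for resale), so (j) stands. So (a) is unavailable.
Exception (b) fails — the prepared meals are made in a commercial kitchen, not a home kitchen.
All of (c)'s requirements are met (a Cottage Food Declaration is on file; a current Annual Notice is held). Turning to paragraphs (l)–(m): (l) operates against (c): a current Standing Registration is held. (m), which would lift (l), does not operate here — the prepared meals contain no meat or seafood. (c) is therefore removed.
Exception (d) requires that the number of selling days per month is less than 12; but the number of selling days per month is 13, not less than 12, so (d) is unavailable.
Exception (e) does not apply: no ingredient notice is displayed.
No exception applies. The general rule governs.

Yes — Kwame must hold a retail food licence.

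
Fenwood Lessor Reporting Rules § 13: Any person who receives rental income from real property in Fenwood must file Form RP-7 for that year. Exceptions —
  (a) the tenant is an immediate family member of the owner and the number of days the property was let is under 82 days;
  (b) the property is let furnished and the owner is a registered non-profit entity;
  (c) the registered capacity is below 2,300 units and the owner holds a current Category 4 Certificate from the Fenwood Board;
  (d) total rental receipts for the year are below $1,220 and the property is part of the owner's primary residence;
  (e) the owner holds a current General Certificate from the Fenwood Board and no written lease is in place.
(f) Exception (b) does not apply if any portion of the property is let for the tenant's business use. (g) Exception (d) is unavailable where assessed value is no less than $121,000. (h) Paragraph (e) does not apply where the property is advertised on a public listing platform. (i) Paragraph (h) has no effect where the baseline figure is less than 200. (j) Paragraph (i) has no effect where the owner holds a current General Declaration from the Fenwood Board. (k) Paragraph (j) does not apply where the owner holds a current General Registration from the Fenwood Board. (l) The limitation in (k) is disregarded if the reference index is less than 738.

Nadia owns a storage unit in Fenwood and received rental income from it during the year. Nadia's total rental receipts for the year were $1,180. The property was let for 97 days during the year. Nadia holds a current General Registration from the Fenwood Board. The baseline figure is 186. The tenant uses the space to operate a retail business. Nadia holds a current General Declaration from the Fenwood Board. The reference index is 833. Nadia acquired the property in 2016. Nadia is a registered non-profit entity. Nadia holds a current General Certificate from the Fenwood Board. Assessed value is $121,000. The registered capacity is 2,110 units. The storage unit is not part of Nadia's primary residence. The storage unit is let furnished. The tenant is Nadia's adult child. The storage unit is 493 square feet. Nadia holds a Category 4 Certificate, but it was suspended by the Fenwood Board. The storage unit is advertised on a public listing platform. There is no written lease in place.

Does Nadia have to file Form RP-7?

Exception (a) does not apply: the number of days the property was let is 97 days, not under 82 days.
All of (b)'s requirements are met (the property is let furnished; Nadia is a registered non-profit). But applying paragraph (f): (f) operates against (b): the space is let for business use. (b) is therefore removed.
Exception (c) fails — the Category 4 Certificate is not current.
Exception (d) fails — the storage unit is not part of the primary residence.
Exception (e) is satisfied on its face — a current General Certificate is held; there is no written lease. As to paragraphs (h)–(l): (h) is triggered (the property is publicly advertised), but is displaced by (i): (i) operates against (h): the baseline figure is 186, less than the 200 limit. (j) would limit (i) — a current General Declaration is held — but (k) sets (j) aside: (k) operates against (j): a current General Registration is held. (l) is inapplicable (the reference index is 833, not less than 738), so (k) stands. So (e) applies.

No — exception (e) applies; Nadia is not required to file Form RP-7.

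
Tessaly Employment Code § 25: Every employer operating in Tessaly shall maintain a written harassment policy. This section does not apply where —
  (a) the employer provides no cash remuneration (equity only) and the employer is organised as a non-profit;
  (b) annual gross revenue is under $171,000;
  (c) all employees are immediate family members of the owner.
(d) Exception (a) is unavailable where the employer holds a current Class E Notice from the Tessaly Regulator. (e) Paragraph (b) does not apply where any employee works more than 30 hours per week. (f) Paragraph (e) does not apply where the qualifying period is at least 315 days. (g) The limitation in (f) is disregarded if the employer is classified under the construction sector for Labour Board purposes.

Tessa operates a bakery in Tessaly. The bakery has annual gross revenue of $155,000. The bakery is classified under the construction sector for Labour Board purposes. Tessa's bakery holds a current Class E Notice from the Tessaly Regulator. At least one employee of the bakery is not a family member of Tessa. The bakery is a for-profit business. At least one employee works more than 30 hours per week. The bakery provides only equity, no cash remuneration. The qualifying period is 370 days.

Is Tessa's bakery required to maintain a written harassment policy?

Exception (a) does not apply: the employer is for-profit.
Exception (b)'s conditions are all satisfied: annual gross revenue is $155,000, under the $171,000 limit. But applying paragraphs (e)–(g): (e) operates against (b): at least one employee exceeds 30 hours/week. (f) is triggered (the qualifying period is 370 days, meeting the 315 days threshold), but is overridden by (g): (g) operates — the bakery is classified under the construction sector. So (b) is unavailable.
Exception (c) does not apply: at least one employee is not a family member.
Every exception is unavailable, so the rule governs.

Yes — Tessa's bakery must maintain a written harassment policy.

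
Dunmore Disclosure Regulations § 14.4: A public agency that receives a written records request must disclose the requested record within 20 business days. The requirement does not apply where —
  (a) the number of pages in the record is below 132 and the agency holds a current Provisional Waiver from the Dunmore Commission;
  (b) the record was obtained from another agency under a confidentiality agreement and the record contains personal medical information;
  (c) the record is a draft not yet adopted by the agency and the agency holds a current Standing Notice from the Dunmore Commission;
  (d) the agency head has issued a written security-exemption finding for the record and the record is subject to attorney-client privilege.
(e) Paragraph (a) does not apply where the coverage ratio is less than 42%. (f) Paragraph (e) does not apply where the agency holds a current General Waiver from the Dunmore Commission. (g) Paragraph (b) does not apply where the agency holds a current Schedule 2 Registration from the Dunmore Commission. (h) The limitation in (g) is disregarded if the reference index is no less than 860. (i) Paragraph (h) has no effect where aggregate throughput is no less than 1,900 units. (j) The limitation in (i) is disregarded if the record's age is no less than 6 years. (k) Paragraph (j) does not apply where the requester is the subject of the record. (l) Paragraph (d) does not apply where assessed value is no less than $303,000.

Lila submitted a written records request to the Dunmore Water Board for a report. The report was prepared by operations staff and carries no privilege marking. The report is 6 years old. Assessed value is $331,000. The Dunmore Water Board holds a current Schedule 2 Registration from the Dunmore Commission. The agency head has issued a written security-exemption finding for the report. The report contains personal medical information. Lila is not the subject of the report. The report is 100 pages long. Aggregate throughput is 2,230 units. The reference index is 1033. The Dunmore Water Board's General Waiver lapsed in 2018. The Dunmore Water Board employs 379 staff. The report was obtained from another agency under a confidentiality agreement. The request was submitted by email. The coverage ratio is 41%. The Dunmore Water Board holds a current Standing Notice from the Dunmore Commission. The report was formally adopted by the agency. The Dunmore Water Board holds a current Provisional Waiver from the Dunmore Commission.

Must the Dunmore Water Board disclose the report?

Exception (a) is satisfied on its face — the number of pages in the record is 100, below the 132 limit; a current Provisional Waiver is held. But: (e) operates — the coverage ratio is 41%, less than the 42% limit. (f) is not engaged (there is no General Waiver in force), so (e) stands. (a) is therefore removed.
Exception (b): the report was obtained under a confidentiality agreement; the report contains personal medical information — every condition holds. As to paragraphs (g)–(k): (g) would limit (b) — a current Schedule 2 Registration is held — but (h) sets (g) aside: (h) operates against (g): the reference index is 1,033, meeting the 860 threshold. (i) would limit (h) — aggregate throughput is 2,230 units, meeting the 1,900 units threshold — but (j) sets (i) aside: (j) operates — the record's age is 6 years, meeting the 6 years threshold. (k), which would lift (j), is not engaged — Lila is not the subject of the report. (b) remains available.
Exception (c) fails — the report has been formally adopted.
Exception (d) does not apply: the report carries no privilege marking.

No — exception (b) applies; the Dunmore Water Board is not required to disclose the report.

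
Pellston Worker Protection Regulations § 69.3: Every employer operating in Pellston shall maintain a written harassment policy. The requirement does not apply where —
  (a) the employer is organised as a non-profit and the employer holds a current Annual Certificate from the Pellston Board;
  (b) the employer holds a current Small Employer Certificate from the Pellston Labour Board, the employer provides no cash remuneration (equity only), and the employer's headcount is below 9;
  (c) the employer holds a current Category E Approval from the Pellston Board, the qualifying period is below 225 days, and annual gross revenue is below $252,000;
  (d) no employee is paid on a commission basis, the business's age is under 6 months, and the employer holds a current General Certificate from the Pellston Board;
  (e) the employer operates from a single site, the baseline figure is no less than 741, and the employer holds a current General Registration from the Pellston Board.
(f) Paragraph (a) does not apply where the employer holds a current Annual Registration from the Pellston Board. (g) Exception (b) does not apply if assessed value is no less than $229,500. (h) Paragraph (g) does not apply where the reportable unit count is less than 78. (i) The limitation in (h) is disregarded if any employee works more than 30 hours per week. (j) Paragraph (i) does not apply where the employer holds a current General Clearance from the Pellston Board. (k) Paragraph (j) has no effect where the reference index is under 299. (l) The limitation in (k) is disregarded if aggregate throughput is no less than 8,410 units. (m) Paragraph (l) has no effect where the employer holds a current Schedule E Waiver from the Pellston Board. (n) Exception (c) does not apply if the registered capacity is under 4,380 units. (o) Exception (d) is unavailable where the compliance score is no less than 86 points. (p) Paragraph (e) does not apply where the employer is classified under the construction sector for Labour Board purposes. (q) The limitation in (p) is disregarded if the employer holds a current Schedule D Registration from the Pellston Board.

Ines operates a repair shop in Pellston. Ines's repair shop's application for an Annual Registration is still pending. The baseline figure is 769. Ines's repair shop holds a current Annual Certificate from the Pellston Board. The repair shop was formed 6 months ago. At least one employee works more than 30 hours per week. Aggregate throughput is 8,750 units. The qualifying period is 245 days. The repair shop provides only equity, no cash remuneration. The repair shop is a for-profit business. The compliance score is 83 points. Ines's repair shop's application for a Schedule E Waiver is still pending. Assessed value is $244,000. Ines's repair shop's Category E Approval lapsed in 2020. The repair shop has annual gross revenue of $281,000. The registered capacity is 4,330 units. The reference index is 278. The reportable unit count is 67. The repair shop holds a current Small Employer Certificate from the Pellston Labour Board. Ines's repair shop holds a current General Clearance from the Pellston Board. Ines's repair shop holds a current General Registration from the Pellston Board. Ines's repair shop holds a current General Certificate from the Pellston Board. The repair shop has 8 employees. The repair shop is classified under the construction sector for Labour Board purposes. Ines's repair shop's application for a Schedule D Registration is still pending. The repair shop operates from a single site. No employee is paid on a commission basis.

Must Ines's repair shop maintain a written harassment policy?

Exception (a) fails — the employer is for-profit.
Exception (b)'s conditions are all satisfied: a current Small Employer Certificate is held; remuneration is equity-only; the employer's headcount is 8, below the 9 limit. Under paragraphs (g)–(m): (g) operates (assessed value is $244,000, meeting the $229,500 threshold), but is itself disapplied by (h): (h) operates — the reportable unit count is 67, less than the 78 limit. (i) is engaged (at least one employee exceeds 30 hours/week), but is set aside by (j): (j) operates against (i): a current General Clearance is held. (k) would limit (j) — the reference index is 278, under the 299 limit — but (l) sets (k) aside: (l) is engaged — aggregate throughput is 8,750 units, meeting the 8,410 units threshold. (m), which would lift (l), does not operate here — there is no Schedule E Waiver in force. (b) remains available.
Exception (c) requires that the employer holds a current Category E Approval from the Pellston Board; but no current Category E Approval is held, so (c) is unavailable.
Exception (d) does not apply: the business's age is 6 months, not under 6 months.
All of (e)'s requirements are met (the employer operates from a single site; the baseline figure is 769, meeting the 741 threshold; a current General Registration is held). However, paragraphs (p)–(q) must be considered: (p) applies — the repair shop is classified under the construction sector. (q) is not triggered (the Schedule D Registration is not current), so (p) stands. (e) is therefore removed.

No — exception (b) applies; Ines's repair shop is not required to maintain a written harassment policy.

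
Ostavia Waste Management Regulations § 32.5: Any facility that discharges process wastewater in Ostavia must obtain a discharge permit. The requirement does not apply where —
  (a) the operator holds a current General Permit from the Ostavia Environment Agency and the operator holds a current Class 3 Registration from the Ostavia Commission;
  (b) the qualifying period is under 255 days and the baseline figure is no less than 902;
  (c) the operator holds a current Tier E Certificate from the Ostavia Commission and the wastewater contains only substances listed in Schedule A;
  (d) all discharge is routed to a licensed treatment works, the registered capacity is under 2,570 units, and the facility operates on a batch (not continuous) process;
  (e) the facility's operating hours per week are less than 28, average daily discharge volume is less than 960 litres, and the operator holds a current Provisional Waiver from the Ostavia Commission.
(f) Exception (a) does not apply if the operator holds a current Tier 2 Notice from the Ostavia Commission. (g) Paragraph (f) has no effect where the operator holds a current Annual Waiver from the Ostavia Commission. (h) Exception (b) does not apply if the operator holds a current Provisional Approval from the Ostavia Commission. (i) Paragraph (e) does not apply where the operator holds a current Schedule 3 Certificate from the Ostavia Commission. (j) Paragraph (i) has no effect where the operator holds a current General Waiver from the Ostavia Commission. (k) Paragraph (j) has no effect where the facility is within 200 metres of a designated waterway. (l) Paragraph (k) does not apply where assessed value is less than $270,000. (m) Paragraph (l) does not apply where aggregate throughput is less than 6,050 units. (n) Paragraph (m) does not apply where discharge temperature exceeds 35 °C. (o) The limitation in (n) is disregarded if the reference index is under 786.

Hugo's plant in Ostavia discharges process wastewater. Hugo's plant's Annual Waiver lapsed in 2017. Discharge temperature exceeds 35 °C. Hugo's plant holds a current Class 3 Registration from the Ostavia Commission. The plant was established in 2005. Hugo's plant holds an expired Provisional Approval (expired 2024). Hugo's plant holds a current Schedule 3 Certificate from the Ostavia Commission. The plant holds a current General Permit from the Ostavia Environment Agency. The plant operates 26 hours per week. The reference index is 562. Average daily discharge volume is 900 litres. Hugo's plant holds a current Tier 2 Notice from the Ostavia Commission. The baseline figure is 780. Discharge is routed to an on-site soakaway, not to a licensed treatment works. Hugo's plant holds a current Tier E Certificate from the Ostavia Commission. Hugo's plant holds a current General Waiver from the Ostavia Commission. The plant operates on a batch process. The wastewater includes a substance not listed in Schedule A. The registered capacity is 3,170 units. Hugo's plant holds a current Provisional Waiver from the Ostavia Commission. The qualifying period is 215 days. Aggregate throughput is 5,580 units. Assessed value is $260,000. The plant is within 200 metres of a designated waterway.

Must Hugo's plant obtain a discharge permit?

Yes — Hugo's plant must obtain a discharge permit.

All of (a)'s requirements are met (a current General Permit is held; a current Class 3 Registration is held). However, paragraphs (f)–(g) must be considered: (f) operates against (a): a current Tier 2 Notice is held. (g), which would lift (f), is not triggered — there is no Annual Waiver in force. So (a) is unavailable.
Exception (b) requires that the baseline figure is no less than 902; but the baseline figure is 780, short of 902, so (b) is unavailable.
Exception (c) requires that the wastewater contains only substances listed in Schedule A; but the wastewater includes a non-Schedule-A substance, so (c) is unavailable.
Exception (d) requires that all discharge is routed to a licensed treatment works; but discharge is not routed to a licensed treatment works, so (d) is unavailable.
All of (e)'s requirements are met (the facility's operating hours per week are 26, less than the 28 limit; average daily discharge volume is 900 litres, less than the 960 litres limit; a current Provisional Waiver is held). However, paragraphs (i)–(o) must be considered: (i) operates against (e): a current Schedule 3 Certificate is held. (j) would limit (i) — a current General Waiver is held — but (k) sets (j) aside: (k) operates against (j): the plant is within 200 m of a designated waterway. (l) would limit (k) — assessed value is $260,000, less than the $270,000 limit — but (m) sets (l) aside: (m) operates against (l): aggregate throughput is 5,580 units, less than the 6,050 units limit. (n) is engaged (discharge temperature exceeds 35 °C), but is set aside by (o): (o) applies — the reference index is 562, under the 786 limit. Exception (e) does not apply.
No exception displaces § 32.5.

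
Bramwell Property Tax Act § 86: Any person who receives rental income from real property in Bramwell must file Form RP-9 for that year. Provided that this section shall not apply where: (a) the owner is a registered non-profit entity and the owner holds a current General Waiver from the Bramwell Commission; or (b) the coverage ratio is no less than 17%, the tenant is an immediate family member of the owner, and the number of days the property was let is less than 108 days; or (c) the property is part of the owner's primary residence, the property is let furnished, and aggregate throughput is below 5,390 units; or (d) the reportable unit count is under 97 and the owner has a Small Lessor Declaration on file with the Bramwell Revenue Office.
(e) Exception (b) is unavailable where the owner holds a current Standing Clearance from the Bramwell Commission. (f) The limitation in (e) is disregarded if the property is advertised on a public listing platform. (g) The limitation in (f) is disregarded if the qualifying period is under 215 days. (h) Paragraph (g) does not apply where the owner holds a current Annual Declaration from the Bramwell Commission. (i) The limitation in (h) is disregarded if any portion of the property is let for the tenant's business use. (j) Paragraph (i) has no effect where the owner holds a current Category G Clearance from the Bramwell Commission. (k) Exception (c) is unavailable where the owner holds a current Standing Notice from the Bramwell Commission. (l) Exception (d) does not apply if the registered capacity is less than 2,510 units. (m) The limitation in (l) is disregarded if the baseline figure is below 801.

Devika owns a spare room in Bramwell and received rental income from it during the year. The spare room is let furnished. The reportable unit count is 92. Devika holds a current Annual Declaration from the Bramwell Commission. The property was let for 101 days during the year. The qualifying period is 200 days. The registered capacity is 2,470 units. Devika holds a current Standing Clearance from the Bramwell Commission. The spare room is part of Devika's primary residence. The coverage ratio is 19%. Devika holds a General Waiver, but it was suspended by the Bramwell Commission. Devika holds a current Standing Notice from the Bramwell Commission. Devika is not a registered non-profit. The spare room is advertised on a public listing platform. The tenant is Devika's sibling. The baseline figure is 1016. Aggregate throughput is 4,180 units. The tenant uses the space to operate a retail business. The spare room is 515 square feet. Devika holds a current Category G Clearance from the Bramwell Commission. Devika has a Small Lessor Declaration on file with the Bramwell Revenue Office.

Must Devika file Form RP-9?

No — exception (b) applies; Devika is not required to file Form RP-9.

Exception (a) does not apply: Devika is not a registered non-profit.
Exception (b) is satisfied on its face — the coverage ratio is 19%, meeting the 17% threshold; the tenant is an immediate family member; the number of days the property was let is 101 days, less than the 108 days limit. Considering the limiting provisions: (e) would limit (b) — a current Standing Clearance is held — but (f) sets (e) aside: (f) operates against (e): the property is publicly advertised. (g) is triggered (the qualifying period is 200 days, under the 215 days limit), but is overridden by (h): (h) is engaged — a current Annual Declaration is held. (i) is triggered (the space is let for business use), but is set aside by (j): (j) operates against (i): a current Category G Clearance is held. So (b) applies.
All of (c)'s requirements are met (the spare room is part of the primary residence; the property is let furnished; aggregate throughput is 4,180 units, below the 5,390 units limit). But applying paragraph (k): (k) operates against (c): a current Standing Notice is held. Exception (c) does not apply.
Exception (d) is satisfied on its face — the reportable unit count is 92, under the 97 limit; a Small Lessor Declaration is on file. But: (l) operates against (d): the registered capacity is 2,470 units, less than the 2,510 units limit. (m) is not engaged (the baseline figure is 1,016, not below 801), so (l) stands. (d) is therefore removed.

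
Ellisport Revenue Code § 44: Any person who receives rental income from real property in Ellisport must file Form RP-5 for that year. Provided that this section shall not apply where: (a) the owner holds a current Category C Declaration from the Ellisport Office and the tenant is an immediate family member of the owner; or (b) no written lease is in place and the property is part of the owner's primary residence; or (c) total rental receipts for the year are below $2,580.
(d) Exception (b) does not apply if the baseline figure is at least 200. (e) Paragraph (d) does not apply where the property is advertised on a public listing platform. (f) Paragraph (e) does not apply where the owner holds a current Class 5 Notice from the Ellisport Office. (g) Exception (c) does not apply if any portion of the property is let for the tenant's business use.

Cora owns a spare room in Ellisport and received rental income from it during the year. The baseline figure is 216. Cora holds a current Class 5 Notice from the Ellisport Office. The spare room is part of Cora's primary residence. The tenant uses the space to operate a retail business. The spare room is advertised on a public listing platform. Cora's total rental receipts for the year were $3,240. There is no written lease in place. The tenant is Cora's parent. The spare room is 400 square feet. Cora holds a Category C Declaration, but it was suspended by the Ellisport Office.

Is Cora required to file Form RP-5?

Yes — Cora must file Form RP-5.

Exception (a) fails — there is no Category C Declaration in force.
Exception (b) is satisfied on its face — there is no written lease; the spare room is part of the primary residence. But applying paragraphs (d)–(f): (d) applies — the baseline figure is 216, meeting the 200 threshold. (e) applies (the property is publicly advertised), but is itself disapplied by (f): (f) operates — a current Class 5 Notice is held. So (b) is unavailable.
Exception (c) fails — total rental receipts for the year are $3,240, not below $2,580.
Every exception is unavailable, so the rule governs.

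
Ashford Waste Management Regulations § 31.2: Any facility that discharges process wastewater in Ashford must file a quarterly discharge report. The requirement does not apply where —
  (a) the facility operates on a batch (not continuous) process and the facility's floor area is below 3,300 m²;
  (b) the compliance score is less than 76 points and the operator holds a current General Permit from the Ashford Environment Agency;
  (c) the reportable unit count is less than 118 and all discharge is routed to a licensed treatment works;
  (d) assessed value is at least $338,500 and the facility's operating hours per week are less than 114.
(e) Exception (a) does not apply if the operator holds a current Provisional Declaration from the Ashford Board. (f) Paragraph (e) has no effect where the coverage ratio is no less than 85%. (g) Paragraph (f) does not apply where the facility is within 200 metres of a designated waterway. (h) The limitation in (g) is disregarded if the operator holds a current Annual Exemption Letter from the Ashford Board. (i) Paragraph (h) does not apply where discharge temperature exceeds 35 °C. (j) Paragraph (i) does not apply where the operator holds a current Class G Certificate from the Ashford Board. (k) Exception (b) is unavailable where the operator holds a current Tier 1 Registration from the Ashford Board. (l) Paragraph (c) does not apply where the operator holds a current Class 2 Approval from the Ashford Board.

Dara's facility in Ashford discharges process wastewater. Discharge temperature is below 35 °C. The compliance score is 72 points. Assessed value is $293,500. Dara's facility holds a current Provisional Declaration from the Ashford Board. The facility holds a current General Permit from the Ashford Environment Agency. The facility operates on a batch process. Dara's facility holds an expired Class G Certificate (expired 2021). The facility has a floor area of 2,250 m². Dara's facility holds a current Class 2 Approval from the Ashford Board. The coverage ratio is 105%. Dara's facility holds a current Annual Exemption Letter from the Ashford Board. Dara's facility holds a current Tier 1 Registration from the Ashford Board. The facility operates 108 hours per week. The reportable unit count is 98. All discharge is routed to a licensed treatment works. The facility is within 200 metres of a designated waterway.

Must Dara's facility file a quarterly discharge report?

All of (a)'s requirements are met (the facility operates on a batch process; the facility's floor area is 2,250 m², below the 3,300 m² limit). Applying paragraphs (e)–(j): (e) operates (a current Provisional Declaration is held), but is set aside by (f): (f) is engaged — the coverage ratio is 105%, meeting the 85% threshold. (g) is triggered (the facility is within 200 m of a designated waterway), but is set aside by (h): (h) operates against (g): a current Annual Exemption Letter is held. (i), which would lift (h), is inapplicable — discharge temperature is below 35 °C. So (a) applies.
Exception (b) is satisfied on its face — the compliance score is 72 points, less than the 76 points limit; a current General Permit is held. However, paragraph (k) must be considered: (k) operates against (b): a current Tier 1 Registration is held. So (b) is unavailable.
Exception (c)'s conditions are all satisfied: the reportable unit count is 98, less than the 118 limit; discharge is routed to a licensed treatment works. However, paragraph (l) must be considered: (l) applies — a current Class 2 Approval is held. (c) is therefore removed.
Exception (d) fails — assessed value is $293,500, short of $338,500.

No — exception (a) applies; Dara's facility is not required to file a quarterly discharge report.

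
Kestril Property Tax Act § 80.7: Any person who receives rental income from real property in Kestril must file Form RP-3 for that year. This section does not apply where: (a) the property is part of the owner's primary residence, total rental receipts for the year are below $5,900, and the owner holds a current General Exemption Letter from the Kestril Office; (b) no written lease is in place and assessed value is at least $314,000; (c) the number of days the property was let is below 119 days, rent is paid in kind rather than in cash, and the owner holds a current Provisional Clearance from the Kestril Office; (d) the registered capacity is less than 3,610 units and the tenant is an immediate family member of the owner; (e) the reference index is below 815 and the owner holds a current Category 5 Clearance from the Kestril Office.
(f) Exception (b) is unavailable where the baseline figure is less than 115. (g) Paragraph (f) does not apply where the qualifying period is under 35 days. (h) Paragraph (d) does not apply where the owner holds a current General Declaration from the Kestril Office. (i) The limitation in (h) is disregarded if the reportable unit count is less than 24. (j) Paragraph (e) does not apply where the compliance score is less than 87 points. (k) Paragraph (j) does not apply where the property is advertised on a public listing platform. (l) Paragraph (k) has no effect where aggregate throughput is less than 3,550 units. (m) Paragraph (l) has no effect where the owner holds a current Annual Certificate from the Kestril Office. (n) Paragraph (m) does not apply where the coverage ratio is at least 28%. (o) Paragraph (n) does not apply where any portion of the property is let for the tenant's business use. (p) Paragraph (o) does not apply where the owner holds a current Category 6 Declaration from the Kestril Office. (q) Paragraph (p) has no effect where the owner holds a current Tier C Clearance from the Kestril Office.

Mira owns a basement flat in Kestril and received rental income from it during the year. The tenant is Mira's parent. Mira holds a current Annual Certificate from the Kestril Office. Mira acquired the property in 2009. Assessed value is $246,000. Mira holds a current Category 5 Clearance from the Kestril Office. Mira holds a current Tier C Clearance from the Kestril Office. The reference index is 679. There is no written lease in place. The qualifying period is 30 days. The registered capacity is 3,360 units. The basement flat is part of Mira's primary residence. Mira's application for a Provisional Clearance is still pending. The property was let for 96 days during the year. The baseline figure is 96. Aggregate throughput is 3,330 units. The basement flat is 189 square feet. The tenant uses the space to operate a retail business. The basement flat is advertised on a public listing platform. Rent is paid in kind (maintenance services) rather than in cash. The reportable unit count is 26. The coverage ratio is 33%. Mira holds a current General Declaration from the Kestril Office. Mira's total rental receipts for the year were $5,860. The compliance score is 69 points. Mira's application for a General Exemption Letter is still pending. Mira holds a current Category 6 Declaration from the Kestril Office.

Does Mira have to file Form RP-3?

No — exception (e) applies; Mira is not required to file Form RP-3.

Exception (a) fails — there is no General Exemption Letter in force.
Exception (b) does not apply: assessed value is $246,000, short of $314,000.
Exception (c) does not apply: no current Provisional Clearance is held.
Exception (d): the registered capacity is 3,360 units, less than the 3,610 units limit; the tenant is an immediate family member — every condition holds. However, paragraphs (h)–(i) must be considered: (h) operates against (d): a current General Declaration is held. (i), which would lift (h), is not engaged — the reportable unit count is 26, not less than 24. Exception (d) does not apply.
Exception (e) is satisfied on its face — the reference index is 679, below the 815 limit; a current Category 5 Clearance is held. Considering the limiting provisions: (j) would limit (e) — the compliance score is 69 points, less than the 87 points limit — but (k) sets (j) aside: (k) is triggered — the property is publicly advertised. (l) is triggered (aggregate throughput is 3,330 units, less than the 3,550 units limit), but is itself disapplied by (m): (m) is triggered — a current Annual Certificate is held. (n) is engaged (the coverage ratio is 33%, meeting the 28% threshold), but is overridden by (o): (o) is engaged — the space is let for business use. (p) operates (a current Category 6 Declaration is held), but is set aside by (q): (q) operates against (p): a current Tier C Clearance is held. Exception (e) stands.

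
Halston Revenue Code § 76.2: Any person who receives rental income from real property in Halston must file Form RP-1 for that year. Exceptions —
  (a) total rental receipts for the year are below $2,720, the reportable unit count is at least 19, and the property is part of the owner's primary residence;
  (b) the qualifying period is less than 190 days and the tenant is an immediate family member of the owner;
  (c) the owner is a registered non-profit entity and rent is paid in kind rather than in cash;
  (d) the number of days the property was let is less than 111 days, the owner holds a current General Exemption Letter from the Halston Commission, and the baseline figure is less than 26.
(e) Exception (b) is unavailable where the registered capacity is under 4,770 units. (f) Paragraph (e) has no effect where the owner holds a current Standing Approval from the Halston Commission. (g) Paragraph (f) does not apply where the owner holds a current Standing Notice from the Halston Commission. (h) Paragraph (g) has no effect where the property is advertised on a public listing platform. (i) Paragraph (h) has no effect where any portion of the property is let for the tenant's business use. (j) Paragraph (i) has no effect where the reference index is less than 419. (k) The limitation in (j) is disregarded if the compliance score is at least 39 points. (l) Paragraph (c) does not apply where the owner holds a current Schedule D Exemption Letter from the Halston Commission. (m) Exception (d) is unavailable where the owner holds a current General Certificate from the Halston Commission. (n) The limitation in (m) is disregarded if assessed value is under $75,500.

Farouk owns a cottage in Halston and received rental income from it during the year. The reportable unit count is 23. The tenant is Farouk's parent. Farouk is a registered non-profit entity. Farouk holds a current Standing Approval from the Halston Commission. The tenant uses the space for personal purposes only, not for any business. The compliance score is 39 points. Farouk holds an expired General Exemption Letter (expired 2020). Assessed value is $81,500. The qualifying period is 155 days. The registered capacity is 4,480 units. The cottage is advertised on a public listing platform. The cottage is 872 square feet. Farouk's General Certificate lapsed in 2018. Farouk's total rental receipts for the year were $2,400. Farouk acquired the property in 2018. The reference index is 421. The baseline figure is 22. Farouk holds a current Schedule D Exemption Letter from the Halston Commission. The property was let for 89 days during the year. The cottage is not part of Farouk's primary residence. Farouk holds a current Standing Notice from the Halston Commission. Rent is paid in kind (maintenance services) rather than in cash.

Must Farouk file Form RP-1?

No — exception (b) applies; Farouk is not required to file Form RP-1.

Exception (a) fails — the cottage is not part of the primary residence.
Exception (b): the qualifying period is 155 days, less than the 190 days limit; the tenant is an immediate family member — every condition holds. Under paragraphs (e)–(k): (e) would limit (b) — the registered capacity is 4,480 units, under the 4,770 units limit — but (f) sets (e) aside: (f) operates against (e): a current Standing Approval is held. (g) is triggered (a current Standing Notice is held), but is itself disapplied by (h): (h) operates against (g): the property is publicly advertised. (i), which would lift (h), is not triggered — the space is used for personal purposes only. So (b) applies.
Exception (c)'s conditions are all satisfied: Farouk is a registered non-profit; rent is paid in kind. But: (l) is triggered — a current Schedule D Exemption Letter is held. (c) is therefore removed.
Exception (d) fails — there is no General Exemption Letter in force.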